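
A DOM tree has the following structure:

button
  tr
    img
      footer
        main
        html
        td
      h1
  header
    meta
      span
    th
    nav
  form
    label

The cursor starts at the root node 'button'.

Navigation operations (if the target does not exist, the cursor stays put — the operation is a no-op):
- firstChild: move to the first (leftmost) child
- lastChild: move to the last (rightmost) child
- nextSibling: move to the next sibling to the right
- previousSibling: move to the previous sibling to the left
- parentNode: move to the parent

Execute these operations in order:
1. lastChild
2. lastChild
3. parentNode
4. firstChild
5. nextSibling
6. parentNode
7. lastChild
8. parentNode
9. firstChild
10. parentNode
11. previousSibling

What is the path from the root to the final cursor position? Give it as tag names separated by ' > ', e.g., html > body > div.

After 1 (lastChild): form
After 2 (lastChild): label
After 3 (parentNode): form
After 4 (firstChild): label
After 5 (nextSibling): label (no-op, stayed)
After 6 (parentNode): form
After 7 (lastChild): label
After 8 (parentNode): form
After 9 (firstChild): label
After 10 (parentNode): form
After 11 (previousSibling): header

Answer: button > header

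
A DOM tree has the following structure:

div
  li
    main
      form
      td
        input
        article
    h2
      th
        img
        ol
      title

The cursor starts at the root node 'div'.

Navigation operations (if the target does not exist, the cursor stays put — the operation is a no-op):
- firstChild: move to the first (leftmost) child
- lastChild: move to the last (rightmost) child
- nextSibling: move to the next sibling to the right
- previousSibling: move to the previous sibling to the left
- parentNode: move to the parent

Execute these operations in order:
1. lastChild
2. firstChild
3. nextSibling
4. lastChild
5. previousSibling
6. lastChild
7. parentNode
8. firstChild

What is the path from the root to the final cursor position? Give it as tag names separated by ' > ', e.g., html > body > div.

Answer: div > li > h2 > th > img

Derivation:
After 1 (lastChild): li
After 2 (firstChild): main
After 3 (nextSibling): h2
After 4 (lastChild): title
After 5 (previousSibling): th
After 6 (lastChild): ol
After 7 (parentNode): th
After 8 (firstChild): img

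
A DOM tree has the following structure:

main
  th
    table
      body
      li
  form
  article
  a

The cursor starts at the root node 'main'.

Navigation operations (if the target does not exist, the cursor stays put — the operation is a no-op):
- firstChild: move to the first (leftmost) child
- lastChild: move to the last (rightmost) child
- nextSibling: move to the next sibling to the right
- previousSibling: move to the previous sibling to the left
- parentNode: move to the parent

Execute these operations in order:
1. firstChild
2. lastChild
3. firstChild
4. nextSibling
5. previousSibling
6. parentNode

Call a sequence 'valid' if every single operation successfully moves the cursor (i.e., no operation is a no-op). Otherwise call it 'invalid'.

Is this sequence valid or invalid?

Answer: valid

Derivation:
After 1 (firstChild): th
After 2 (lastChild): table
After 3 (firstChild): body
After 4 (nextSibling): li
After 5 (previousSibling): body
After 6 (parentNode): table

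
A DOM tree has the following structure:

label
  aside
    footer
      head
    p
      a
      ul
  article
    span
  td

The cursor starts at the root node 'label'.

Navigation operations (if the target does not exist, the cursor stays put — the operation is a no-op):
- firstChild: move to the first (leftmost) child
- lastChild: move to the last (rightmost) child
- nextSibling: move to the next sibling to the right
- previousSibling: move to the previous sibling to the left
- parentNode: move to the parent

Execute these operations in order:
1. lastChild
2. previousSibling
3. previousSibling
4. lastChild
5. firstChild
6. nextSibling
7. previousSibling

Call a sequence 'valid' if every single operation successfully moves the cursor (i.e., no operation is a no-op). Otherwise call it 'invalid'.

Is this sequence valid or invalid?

After 1 (lastChild): td
After 2 (previousSibling): article
After 3 (previousSibling): aside
After 4 (lastChild): p
After 5 (firstChild): a
After 6 (nextSibling): ul
After 7 (previousSibling): a

Answer: valid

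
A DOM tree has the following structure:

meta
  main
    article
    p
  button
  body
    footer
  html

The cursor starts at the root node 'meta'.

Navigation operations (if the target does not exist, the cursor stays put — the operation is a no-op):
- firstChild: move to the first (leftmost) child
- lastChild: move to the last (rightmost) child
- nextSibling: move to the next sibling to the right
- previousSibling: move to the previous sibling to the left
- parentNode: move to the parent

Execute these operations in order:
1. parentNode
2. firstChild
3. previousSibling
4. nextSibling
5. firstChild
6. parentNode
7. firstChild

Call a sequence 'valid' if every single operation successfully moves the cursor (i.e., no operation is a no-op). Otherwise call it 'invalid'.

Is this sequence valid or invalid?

After 1 (parentNode): meta (no-op, stayed)
After 2 (firstChild): main
After 3 (previousSibling): main (no-op, stayed)
After 4 (nextSibling): button
After 5 (firstChild): button (no-op, stayed)
After 6 (parentNode): meta
After 7 (firstChild): main

Answer: invalid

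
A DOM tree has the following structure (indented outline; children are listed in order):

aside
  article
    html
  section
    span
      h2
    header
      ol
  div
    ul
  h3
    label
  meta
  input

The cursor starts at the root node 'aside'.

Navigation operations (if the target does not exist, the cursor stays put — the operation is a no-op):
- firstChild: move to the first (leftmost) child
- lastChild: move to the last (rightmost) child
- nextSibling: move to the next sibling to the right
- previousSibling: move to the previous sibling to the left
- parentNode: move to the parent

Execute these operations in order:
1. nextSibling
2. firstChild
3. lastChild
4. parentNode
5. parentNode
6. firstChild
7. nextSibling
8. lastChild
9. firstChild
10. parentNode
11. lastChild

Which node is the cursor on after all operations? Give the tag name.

Answer: ol

Derivation:
After 1 (nextSibling): aside (no-op, stayed)
After 2 (firstChild): article
After 3 (lastChild): html
After 4 (parentNode): article
After 5 (parentNode): aside
After 6 (firstChild): article
After 7 (nextSibling): section
After 8 (lastChild): header
After 9 (firstChild): ol
After 10 (parentNode): header
After 11 (lastChild): ol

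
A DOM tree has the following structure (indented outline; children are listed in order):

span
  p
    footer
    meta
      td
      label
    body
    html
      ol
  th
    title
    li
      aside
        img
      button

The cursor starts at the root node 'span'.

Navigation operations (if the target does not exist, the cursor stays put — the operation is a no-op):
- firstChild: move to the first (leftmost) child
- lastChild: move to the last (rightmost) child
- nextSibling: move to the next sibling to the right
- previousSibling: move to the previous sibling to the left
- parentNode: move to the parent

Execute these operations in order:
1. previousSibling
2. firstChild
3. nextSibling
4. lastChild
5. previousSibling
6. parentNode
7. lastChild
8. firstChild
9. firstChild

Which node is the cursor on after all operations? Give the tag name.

After 1 (previousSibling): span (no-op, stayed)
After 2 (firstChild): p
After 3 (nextSibling): th
After 4 (lastChild): li
After 5 (previousSibling): title
After 6 (parentNode): th
After 7 (lastChild): li
After 8 (firstChild): aside
After 9 (firstChild): img

Answer: img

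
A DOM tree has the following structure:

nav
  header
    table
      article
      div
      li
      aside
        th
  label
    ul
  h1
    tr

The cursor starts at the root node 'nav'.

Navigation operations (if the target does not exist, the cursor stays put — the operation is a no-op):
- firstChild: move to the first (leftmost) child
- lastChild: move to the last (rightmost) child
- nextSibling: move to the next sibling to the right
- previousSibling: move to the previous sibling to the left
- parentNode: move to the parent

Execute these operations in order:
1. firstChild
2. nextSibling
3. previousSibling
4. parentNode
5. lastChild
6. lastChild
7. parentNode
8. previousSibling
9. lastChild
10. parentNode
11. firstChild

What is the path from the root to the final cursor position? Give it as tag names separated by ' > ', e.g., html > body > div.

After 1 (firstChild): header
After 2 (nextSibling): label
After 3 (previousSibling): header
After 4 (parentNode): nav
After 5 (lastChild): h1
After 6 (lastChild): tr
After 7 (parentNode): h1
After 8 (previousSibling): label
After 9 (lastChild): ul
After 10 (parentNode): label
After 11 (firstChild): ul

Answer: nav > label > ul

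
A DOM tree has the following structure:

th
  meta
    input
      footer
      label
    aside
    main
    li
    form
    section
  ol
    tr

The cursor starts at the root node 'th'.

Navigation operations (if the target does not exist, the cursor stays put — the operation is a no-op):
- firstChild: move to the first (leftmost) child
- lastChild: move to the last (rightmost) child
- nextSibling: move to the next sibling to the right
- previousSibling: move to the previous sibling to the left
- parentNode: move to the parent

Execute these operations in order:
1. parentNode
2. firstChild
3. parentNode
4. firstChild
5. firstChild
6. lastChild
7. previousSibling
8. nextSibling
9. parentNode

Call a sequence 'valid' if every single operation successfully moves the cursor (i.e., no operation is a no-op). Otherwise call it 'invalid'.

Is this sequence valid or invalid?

Answer: invalid

Derivation:
After 1 (parentNode): th (no-op, stayed)
After 2 (firstChild): meta
After 3 (parentNode): th
After 4 (firstChild): meta
After 5 (firstChild): input
After 6 (lastChild): label
After 7 (previousSibling): footer
After 8 (nextSibling): label
After 9 (parentNode): input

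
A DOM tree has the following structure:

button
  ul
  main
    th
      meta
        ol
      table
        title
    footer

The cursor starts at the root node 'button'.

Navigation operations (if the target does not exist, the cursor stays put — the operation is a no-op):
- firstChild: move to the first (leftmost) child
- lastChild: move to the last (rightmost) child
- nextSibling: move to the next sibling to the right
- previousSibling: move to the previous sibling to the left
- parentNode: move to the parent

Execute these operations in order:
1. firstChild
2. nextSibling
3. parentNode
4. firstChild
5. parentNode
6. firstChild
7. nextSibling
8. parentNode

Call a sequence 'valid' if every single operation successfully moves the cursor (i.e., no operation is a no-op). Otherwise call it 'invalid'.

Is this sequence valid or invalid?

Answer: valid

Derivation:
After 1 (firstChild): ul
After 2 (nextSibling): main
After 3 (parentNode): button
After 4 (firstChild): ul
After 5 (parentNode): button
After 6 (firstChild): ul
After 7 (nextSibling): main
After 8 (parentNode): button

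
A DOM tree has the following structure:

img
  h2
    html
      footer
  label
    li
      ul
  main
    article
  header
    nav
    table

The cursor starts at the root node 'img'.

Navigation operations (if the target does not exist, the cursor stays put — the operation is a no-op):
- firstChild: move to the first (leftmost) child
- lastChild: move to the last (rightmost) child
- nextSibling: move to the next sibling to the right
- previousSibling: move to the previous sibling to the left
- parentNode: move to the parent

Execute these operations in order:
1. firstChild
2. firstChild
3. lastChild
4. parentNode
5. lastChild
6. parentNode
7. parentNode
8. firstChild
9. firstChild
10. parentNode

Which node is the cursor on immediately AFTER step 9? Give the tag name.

After 1 (firstChild): h2
After 2 (firstChild): html
After 3 (lastChild): footer
After 4 (parentNode): html
After 5 (lastChild): footer
After 6 (parentNode): html
After 7 (parentNode): h2
After 8 (firstChild): html
After 9 (firstChild): footer

Answer: footer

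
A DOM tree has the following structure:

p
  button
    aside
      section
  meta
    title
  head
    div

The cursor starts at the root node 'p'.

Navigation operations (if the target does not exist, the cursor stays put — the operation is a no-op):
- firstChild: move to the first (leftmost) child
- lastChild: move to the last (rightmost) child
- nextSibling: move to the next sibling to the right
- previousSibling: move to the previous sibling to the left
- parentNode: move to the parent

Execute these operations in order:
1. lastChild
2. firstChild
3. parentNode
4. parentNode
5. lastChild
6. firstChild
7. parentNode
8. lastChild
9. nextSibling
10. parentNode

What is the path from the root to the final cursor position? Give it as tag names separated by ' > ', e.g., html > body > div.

Answer: p > head

Derivation:
After 1 (lastChild): head
After 2 (firstChild): div
After 3 (parentNode): head
After 4 (parentNode): p
After 5 (lastChild): head
After 6 (firstChild): div
After 7 (parentNode): head
After 8 (lastChild): div
After 9 (nextSibling): div (no-op, stayed)
After 10 (parentNode): head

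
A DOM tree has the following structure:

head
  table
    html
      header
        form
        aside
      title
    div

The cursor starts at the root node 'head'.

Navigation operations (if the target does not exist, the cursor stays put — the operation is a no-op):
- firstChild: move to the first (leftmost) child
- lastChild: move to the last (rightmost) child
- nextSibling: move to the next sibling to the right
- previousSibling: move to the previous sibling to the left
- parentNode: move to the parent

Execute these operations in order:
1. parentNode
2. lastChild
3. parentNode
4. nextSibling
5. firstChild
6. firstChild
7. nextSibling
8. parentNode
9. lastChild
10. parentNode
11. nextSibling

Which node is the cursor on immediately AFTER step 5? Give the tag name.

After 1 (parentNode): head (no-op, stayed)
After 2 (lastChild): table
After 3 (parentNode): head
After 4 (nextSibling): head (no-op, stayed)
After 5 (firstChild): table

Answer: table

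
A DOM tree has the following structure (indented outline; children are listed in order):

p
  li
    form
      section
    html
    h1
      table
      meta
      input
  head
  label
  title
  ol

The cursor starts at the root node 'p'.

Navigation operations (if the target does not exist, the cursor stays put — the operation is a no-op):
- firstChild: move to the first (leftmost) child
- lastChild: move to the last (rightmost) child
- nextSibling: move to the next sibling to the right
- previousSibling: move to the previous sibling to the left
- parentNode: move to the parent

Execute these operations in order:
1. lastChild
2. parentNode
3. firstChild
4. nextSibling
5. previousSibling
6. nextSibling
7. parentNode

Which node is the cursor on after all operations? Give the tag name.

After 1 (lastChild): ol
After 2 (parentNode): p
After 3 (firstChild): li
After 4 (nextSibling): head
After 5 (previousSibling): li
After 6 (nextSibling): head
After 7 (parentNode): p

Answer: p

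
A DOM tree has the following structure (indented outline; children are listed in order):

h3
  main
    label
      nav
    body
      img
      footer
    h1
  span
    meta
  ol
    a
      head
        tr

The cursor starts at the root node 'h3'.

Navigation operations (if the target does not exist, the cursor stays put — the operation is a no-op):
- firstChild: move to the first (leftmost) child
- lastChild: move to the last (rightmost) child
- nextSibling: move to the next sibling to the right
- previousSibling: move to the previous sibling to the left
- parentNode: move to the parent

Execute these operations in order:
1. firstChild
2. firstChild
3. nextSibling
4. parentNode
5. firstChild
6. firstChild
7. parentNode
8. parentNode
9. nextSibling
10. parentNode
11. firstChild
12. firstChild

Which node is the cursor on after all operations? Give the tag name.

Answer: label

Derivation:
After 1 (firstChild): main
After 2 (firstChild): label
After 3 (nextSibling): body
After 4 (parentNode): main
After 5 (firstChild): label
After 6 (firstChild): nav
After 7 (parentNode): label
After 8 (parentNode): main
After 9 (nextSibling): span
After 10 (parentNode): h3
After 11 (firstChild): main
After 12 (firstChild): label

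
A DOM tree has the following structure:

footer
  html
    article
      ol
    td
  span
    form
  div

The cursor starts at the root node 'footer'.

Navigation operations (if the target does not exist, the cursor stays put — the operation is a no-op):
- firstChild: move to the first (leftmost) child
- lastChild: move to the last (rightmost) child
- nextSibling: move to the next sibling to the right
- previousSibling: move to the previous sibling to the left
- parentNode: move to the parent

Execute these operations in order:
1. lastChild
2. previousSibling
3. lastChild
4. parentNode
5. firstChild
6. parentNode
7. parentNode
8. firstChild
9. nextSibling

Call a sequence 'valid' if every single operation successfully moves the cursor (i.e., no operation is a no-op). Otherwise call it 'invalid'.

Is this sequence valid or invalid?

Answer: valid

Derivation:
After 1 (lastChild): div
After 2 (previousSibling): span
After 3 (lastChild): form
After 4 (parentNode): span
After 5 (firstChild): form
After 6 (parentNode): span
After 7 (parentNode): footer
After 8 (firstChild): html
After 9 (nextSibling): span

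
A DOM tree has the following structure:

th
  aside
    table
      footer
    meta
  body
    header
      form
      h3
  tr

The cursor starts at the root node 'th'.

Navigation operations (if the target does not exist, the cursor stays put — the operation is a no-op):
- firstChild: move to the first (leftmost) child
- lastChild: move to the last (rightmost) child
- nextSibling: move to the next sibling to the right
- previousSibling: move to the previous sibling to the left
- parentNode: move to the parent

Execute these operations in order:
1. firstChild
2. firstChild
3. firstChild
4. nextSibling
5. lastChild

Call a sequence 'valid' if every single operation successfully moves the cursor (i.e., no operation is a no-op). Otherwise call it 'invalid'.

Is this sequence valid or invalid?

Answer: invalid

Derivation:
After 1 (firstChild): aside
After 2 (firstChild): table
After 3 (firstChild): footer
After 4 (nextSibling): footer (no-op, stayed)
After 5 (lastChild): footer (no-op, stayed)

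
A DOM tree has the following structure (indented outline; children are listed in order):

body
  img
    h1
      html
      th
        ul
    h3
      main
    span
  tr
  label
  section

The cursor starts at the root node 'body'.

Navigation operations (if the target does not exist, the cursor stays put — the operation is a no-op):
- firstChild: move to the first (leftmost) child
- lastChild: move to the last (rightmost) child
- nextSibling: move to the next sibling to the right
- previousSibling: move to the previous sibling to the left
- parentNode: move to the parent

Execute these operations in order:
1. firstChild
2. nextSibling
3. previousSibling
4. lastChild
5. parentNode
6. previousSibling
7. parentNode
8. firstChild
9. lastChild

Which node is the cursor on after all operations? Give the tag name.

After 1 (firstChild): img
After 2 (nextSibling): tr
After 3 (previousSibling): img
After 4 (lastChild): span
After 5 (parentNode): img
After 6 (previousSibling): img (no-op, stayed)
After 7 (parentNode): body
After 8 (firstChild): img
After 9 (lastChild): span

Answer: span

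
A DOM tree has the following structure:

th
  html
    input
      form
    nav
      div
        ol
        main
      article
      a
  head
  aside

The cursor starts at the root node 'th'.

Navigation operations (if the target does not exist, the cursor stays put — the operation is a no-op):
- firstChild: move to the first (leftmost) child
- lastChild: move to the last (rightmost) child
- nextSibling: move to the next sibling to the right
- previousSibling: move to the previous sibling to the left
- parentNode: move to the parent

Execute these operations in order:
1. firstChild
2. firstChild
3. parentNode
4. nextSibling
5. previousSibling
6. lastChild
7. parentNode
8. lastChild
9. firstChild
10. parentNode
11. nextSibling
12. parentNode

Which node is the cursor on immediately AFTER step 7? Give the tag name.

After 1 (firstChild): html
After 2 (firstChild): input
After 3 (parentNode): html
After 4 (nextSibling): head
After 5 (previousSibling): html
After 6 (lastChild): nav
After 7 (parentNode): html

Answer: html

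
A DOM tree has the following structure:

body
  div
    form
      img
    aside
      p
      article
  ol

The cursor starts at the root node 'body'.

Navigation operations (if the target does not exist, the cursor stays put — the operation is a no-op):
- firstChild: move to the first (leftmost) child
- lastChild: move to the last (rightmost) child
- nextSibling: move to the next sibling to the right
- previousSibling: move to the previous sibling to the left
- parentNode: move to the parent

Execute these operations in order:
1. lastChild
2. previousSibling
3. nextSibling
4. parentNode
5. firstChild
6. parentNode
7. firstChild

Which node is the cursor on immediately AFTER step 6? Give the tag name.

Answer: body

Derivation:
After 1 (lastChild): ol
After 2 (previousSibling): div
After 3 (nextSibling): ol
After 4 (parentNode): body
After 5 (firstChild): div
After 6 (parentNode): body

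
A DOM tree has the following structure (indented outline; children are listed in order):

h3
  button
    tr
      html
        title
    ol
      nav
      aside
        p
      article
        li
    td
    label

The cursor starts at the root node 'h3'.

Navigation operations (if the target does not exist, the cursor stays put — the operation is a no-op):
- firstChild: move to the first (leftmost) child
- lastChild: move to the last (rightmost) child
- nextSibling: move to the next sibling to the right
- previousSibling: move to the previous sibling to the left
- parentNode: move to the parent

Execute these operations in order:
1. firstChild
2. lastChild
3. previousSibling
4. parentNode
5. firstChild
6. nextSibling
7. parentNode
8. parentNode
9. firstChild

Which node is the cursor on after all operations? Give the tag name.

After 1 (firstChild): button
After 2 (lastChild): label
After 3 (previousSibling): td
After 4 (parentNode): button
After 5 (firstChild): tr
After 6 (nextSibling): ol
After 7 (parentNode): button
After 8 (parentNode): h3
After 9 (firstChild): button

Answer: button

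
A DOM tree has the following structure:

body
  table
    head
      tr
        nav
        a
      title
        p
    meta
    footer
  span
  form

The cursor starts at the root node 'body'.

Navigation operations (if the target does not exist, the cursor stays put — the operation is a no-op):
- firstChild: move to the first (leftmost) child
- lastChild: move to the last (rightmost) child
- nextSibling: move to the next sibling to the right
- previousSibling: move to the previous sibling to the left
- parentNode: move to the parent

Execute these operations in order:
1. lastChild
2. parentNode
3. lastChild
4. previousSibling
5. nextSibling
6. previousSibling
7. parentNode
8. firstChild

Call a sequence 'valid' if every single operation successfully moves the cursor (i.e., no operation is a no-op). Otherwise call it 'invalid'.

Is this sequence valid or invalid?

After 1 (lastChild): form
After 2 (parentNode): body
After 3 (lastChild): form
After 4 (previousSibling): span
After 5 (nextSibling): form
After 6 (previousSibling): span
After 7 (parentNode): body
After 8 (firstChild): table

Answer: valid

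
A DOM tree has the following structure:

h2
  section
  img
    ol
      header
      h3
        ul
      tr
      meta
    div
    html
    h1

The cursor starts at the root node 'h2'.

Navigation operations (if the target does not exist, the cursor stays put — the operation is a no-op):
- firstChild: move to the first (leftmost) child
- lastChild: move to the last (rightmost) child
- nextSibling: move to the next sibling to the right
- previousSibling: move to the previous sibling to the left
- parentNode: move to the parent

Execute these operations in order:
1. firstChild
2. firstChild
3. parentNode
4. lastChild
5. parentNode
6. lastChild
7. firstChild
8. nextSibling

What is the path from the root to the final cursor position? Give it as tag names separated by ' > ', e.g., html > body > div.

Answer: h2 > img > div

Derivation:
After 1 (firstChild): section
After 2 (firstChild): section (no-op, stayed)
After 3 (parentNode): h2
After 4 (lastChild): img
After 5 (parentNode): h2
After 6 (lastChild): img
After 7 (firstChild): ol
After 8 (nextSibling): div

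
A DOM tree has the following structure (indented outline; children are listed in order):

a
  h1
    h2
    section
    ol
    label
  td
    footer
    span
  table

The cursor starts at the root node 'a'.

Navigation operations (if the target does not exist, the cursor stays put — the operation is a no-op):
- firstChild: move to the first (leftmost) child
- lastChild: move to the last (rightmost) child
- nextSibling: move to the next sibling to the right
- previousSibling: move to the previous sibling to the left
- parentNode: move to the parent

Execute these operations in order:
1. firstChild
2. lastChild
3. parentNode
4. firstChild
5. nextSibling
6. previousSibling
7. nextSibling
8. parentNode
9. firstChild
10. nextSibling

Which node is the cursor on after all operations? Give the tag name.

After 1 (firstChild): h1
After 2 (lastChild): label
After 3 (parentNode): h1
After 4 (firstChild): h2
After 5 (nextSibling): section
After 6 (previousSibling): h2
After 7 (nextSibling): section
After 8 (parentNode): h1
After 9 (firstChild): h2
After 10 (nextSibling): section

Answer: section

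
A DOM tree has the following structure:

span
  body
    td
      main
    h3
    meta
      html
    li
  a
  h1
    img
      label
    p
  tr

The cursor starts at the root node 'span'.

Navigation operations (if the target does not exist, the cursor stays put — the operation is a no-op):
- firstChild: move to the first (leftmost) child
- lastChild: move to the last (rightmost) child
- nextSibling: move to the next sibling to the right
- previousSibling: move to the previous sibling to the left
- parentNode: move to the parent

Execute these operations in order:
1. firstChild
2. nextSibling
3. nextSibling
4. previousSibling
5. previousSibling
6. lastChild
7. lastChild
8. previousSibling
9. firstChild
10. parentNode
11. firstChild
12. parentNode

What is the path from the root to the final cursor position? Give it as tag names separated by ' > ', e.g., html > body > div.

After 1 (firstChild): body
After 2 (nextSibling): a
After 3 (nextSibling): h1
After 4 (previousSibling): a
After 5 (previousSibling): body
After 6 (lastChild): li
After 7 (lastChild): li (no-op, stayed)
After 8 (previousSibling): meta
After 9 (firstChild): html
After 10 (parentNode): meta
After 11 (firstChild): html
After 12 (parentNode): meta

Answer: span > body > meta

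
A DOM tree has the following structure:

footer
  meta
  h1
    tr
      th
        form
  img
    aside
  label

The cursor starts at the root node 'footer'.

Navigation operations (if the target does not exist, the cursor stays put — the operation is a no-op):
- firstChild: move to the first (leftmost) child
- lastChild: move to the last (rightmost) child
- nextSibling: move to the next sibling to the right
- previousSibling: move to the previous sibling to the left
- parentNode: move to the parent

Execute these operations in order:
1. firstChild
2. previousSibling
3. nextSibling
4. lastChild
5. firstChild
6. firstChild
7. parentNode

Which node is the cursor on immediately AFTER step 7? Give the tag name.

After 1 (firstChild): meta
After 2 (previousSibling): meta (no-op, stayed)
After 3 (nextSibling): h1
After 4 (lastChild): tr
After 5 (firstChild): th
After 6 (firstChild): form
After 7 (parentNode): th

Answer: th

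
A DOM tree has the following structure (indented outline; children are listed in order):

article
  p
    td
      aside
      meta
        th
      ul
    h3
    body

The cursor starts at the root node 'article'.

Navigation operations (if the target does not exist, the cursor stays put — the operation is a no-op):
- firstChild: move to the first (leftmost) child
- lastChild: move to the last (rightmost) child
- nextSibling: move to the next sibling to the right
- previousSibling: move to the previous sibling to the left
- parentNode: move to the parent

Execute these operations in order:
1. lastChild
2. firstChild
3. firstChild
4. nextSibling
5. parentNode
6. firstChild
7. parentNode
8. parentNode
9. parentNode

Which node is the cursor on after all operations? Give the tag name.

Answer: article

Derivation:
After 1 (lastChild): p
After 2 (firstChild): td
After 3 (firstChild): aside
After 4 (nextSibling): meta
After 5 (parentNode): td
After 6 (firstChild): aside
After 7 (parentNode): td
After 8 (parentNode): p
After 9 (parentNode): article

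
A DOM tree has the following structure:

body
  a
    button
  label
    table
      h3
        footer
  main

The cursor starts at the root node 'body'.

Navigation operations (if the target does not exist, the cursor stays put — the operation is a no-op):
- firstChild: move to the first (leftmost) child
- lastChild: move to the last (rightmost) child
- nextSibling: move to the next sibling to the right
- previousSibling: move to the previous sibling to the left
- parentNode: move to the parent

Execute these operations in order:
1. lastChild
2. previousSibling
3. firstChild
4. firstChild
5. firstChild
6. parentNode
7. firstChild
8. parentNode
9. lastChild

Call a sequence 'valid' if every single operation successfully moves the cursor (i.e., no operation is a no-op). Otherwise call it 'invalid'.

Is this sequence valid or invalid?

Answer: valid

Derivation:
After 1 (lastChild): main
After 2 (previousSibling): label
After 3 (firstChild): table
After 4 (firstChild): h3
After 5 (firstChild): footer
After 6 (parentNode): h3
After 7 (firstChild): footer
After 8 (parentNode): h3
After 9 (lastChild): footer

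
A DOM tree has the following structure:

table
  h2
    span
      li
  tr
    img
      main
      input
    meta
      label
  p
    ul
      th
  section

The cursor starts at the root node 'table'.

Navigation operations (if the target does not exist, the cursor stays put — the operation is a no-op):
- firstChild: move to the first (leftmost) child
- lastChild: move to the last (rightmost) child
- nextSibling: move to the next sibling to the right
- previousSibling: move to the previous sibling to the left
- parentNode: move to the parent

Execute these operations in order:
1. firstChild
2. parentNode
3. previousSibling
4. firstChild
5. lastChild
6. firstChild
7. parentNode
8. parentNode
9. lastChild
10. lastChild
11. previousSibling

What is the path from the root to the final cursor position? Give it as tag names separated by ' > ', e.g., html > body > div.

Answer: table > h2 > span > li

Derivation:
After 1 (firstChild): h2
After 2 (parentNode): table
After 3 (previousSibling): table (no-op, stayed)
After 4 (firstChild): h2
After 5 (lastChild): span
After 6 (firstChild): li
After 7 (parentNode): span
After 8 (parentNode): h2
After 9 (lastChild): span
After 10 (lastChild): li
After 11 (previousSibling): li (no-op, stayed)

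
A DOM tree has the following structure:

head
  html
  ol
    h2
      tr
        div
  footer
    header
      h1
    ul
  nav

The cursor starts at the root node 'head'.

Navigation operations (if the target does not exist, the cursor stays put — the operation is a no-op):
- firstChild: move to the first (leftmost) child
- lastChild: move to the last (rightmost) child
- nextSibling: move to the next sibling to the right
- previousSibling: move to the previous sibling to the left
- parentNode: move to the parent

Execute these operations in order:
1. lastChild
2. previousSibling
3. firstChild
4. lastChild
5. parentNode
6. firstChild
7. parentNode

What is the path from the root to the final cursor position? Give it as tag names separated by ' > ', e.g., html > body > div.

After 1 (lastChild): nav
After 2 (previousSibling): footer
After 3 (firstChild): header
After 4 (lastChild): h1
After 5 (parentNode): header
After 6 (firstChild): h1
After 7 (parentNode): header

Answer: head > footer > header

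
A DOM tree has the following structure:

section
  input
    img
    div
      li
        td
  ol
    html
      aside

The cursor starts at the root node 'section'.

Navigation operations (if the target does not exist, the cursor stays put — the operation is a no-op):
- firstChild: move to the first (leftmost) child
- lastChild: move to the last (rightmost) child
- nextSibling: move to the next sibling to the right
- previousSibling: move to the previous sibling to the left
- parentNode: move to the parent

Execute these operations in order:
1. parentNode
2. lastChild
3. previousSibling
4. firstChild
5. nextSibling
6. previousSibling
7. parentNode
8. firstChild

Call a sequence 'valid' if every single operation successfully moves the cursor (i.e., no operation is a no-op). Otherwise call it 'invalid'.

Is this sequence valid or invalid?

After 1 (parentNode): section (no-op, stayed)
After 2 (lastChild): ol
After 3 (previousSibling): input
After 4 (firstChild): img
After 5 (nextSibling): div
After 6 (previousSibling): img
After 7 (parentNode): input
After 8 (firstChild): img

Answer: invalid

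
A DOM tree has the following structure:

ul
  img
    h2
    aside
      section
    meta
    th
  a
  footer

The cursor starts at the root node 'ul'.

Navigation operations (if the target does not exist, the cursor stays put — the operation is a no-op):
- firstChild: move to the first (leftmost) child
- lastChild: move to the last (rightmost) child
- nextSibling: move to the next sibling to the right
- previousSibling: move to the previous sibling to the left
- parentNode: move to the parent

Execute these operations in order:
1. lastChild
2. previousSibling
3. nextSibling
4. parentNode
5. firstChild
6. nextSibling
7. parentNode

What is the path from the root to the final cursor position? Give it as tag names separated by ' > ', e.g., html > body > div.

After 1 (lastChild): footer
After 2 (previousSibling): a
After 3 (nextSibling): footer
After 4 (parentNode): ul
After 5 (firstChild): img
After 6 (nextSibling): a
After 7 (parentNode): ul

Answer: ul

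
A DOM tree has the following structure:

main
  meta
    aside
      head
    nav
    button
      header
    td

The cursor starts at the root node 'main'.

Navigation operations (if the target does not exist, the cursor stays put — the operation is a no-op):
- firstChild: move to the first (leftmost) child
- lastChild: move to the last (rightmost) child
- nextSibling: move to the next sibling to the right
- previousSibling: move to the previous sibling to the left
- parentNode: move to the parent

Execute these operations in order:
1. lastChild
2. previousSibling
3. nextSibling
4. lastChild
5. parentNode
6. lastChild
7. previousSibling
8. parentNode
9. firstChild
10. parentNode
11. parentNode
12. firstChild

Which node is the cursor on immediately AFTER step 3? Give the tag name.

Answer: meta

Derivation:
After 1 (lastChild): meta
After 2 (previousSibling): meta (no-op, stayed)
After 3 (nextSibling): meta (no-op, stayed)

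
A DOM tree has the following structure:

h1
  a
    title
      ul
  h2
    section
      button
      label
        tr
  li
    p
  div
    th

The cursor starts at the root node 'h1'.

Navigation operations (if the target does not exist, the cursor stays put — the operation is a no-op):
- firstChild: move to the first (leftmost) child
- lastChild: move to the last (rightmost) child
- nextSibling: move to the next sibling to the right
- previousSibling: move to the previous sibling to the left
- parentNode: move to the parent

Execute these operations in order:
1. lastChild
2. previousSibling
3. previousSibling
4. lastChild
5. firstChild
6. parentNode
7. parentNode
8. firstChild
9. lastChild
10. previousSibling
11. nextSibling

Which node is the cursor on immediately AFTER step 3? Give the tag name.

Answer: h2

Derivation:
After 1 (lastChild): div
After 2 (previousSibling): li
After 3 (previousSibling): h2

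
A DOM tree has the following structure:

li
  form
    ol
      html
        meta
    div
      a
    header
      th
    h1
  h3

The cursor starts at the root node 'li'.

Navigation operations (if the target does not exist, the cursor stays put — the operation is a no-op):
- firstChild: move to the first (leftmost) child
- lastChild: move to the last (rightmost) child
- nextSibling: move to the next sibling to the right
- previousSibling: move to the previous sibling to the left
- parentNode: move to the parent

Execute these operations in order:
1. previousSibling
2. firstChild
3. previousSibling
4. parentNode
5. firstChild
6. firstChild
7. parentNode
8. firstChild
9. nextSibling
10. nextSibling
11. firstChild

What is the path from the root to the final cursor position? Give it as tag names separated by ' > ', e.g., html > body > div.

After 1 (previousSibling): li (no-op, stayed)
After 2 (firstChild): form
After 3 (previousSibling): form (no-op, stayed)
After 4 (parentNode): li
After 5 (firstChild): form
After 6 (firstChild): ol
After 7 (parentNode): form
After 8 (firstChild): ol
After 9 (nextSibling): div
After 10 (nextSibling): header
After 11 (firstChild): th

Answer: li > form > header > th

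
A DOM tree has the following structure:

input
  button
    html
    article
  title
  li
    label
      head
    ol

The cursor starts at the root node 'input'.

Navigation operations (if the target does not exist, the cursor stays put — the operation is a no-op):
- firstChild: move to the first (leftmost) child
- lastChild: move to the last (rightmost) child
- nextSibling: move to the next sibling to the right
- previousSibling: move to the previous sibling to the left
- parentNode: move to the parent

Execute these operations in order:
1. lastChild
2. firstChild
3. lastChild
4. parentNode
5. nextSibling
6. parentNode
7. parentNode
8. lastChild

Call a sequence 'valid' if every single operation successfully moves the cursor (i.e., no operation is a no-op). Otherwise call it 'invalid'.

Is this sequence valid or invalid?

Answer: valid

Derivation:
After 1 (lastChild): li
After 2 (firstChild): label
After 3 (lastChild): head
After 4 (parentNode): label
After 5 (nextSibling): ol
After 6 (parentNode): li
After 7 (parentNode): input
After 8 (lastChild): li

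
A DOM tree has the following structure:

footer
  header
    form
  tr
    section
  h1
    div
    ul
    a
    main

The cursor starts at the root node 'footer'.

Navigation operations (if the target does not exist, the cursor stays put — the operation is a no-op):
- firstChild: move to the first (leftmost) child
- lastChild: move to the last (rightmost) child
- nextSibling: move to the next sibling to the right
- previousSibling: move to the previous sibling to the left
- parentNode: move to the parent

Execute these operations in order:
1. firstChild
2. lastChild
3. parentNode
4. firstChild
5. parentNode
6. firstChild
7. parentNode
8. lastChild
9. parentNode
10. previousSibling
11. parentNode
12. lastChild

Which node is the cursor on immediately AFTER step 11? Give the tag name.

Answer: footer

Derivation:
After 1 (firstChild): header
After 2 (lastChild): form
After 3 (parentNode): header
After 4 (firstChild): form
After 5 (parentNode): header
After 6 (firstChild): form
After 7 (parentNode): header
After 8 (lastChild): form
After 9 (parentNode): header
After 10 (previousSibling): header (no-op, stayed)
After 11 (parentNode): footer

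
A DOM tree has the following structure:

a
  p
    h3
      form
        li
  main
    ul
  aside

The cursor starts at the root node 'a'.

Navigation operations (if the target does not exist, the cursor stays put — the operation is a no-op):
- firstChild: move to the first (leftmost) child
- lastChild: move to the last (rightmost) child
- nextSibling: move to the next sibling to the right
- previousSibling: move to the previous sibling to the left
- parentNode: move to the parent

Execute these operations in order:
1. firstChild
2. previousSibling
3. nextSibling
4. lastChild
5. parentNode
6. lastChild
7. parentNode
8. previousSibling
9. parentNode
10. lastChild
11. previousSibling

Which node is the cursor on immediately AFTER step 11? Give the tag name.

After 1 (firstChild): p
After 2 (previousSibling): p (no-op, stayed)
After 3 (nextSibling): main
After 4 (lastChild): ul
After 5 (parentNode): main
After 6 (lastChild): ul
After 7 (parentNode): main
After 8 (previousSibling): p
After 9 (parentNode): a
After 10 (lastChild): aside
After 11 (previousSibling): main

Answer: main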